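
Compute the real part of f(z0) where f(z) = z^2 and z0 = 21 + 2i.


Step 1: z0 = 21 + 2i
Step 2: z0^2 = 21^2 - 2^2 + 84i
Step 3: real part = 441 - 4 = 437

437


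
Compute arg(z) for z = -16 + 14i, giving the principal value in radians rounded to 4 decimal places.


Step 1: z = -16 + 14i
Step 2: arg(z) = atan2(14, -16)
Step 3: arg(z) = 2.4228

2.4228


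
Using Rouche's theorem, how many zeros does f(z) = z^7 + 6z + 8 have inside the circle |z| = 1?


Step 1: On |z| = 1 the three terms have sizes |z^7| = 1^7 = 1, |6z| = 6*1 = 6, |8| = 8
Step 2: The dominant term is g(z) = 8; let h(z) = z^7 + 6z so f = g + h
Step 3: On |z| = 1: |g| = 8 and |h| <= 1 + 6 = 7
Step 4: Since 8 > 7, |h| < |g| on |z| = 1, so by Rouche f has the same number of zeros as g inside |z| < 1
Step 5: g(z) = 8 is a nonzero constant with no zeros inside |z| < 1. Answer = 0

0


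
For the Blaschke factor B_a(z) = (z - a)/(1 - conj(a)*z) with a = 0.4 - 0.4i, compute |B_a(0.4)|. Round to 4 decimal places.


Step 1: Numerator z0 - a = 0.4 - (0.4 - 0.4i) = 0 + 0.4i
Step 2: Denominator 1 - conj(a)*z0 = 1 - (0.4 + 0.4i)*0.4 = 0.84 - 0.16i
Step 3: |z0 - a|^2 = 0^2 + 0.4^2 = 0.16; |1 - conj(a)*z0|^2 = 0.84^2 + (-0.16)^2 = 0.7312
Step 4: |B_a(0.4)| = sqrt(0.16 / 0.7312) = sqrt(0.218818)
Step 5: = 0.4678

0.4678


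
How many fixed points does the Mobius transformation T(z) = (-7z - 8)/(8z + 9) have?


Step 1: Fixed points satisfy T(z) = z
Step 2: 8z^2 + 16z + 8 = 0
Step 3: Discriminant = 16^2 - 4*8*8 = 0
Step 4: Number of fixed points = 1

1


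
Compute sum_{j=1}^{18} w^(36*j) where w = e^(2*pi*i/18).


Step 1: The sum sum_{j=1}^{n} w^(k*j) equals n if n | k, else 0.
Step 2: Here n = 18, k = 36
Step 3: Does n divide k? 18 | 36 -> True
Step 4: Sum = 18

18


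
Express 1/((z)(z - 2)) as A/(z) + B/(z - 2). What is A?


Step 1: Multiply both sides by (z) and set z = 0
Step 2: A = 1 / (0 - 2)
Step 3: A = 1 / (-2)
Step 4: A = -1/2

-1/2


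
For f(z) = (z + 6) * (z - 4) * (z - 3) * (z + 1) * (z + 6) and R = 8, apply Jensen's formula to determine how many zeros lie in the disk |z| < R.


Jensen's formula: (1/2pi)*integral log|f(Re^it)|dt = log|f(0)| + sum_{|a_k|<R} log(R/|a_k|)
Step 1: f(0) = 6 * (-4) * (-3) * 1 * 6 = 432
Step 2: log|f(0)| = log|-6| + log|4| + log|3| + log|-1| + log|-6| = 6.0684
Step 3: Zeros inside |z| < 8: -6, 4, 3, -1, -6
Step 4: Jensen sum = log(8/6) + log(8/4) + log(8/3) + log(8/1) + log(8/6) = 4.3288
Step 5: n(R) = number of terms in the Jensen sum = count of zeros inside |z| < 8 = 5

5


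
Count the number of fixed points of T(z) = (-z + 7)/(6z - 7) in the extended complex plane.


Step 1: Fixed points satisfy T(z) = z
Step 2: 6z^2 - 6z - 7 = 0
Step 3: Discriminant = (-6)^2 - 4*6*(-7) = 204
Step 4: Number of fixed points = 2

2


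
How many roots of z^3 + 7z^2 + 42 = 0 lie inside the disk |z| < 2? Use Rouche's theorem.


Step 1: On |z| = 2 the three terms have sizes |z^3| = 2^3 = 8, |7z^2| = 7*2^2 = 28, |42| = 42
Step 2: The dominant term is g(z) = 42; let h(z) = z^3 + 7z^2 so f = g + h
Step 3: On |z| = 2: |g| = 42 and |h| <= 8 + 28 = 36
Step 4: Since 42 > 36, |h| < |g| on |z| = 2, so by Rouche f has the same number of zeros as g inside |z| < 2
Step 5: g(z) = 42 is a nonzero constant with no zeros inside |z| < 2. Answer = 0

0


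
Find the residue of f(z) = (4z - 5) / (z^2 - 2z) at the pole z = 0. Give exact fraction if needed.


Step 1: Q(z) = z^2 - 2z = (z)(z - 2)
Step 2: Q'(z) = 2z - 2
Step 3: Q'(0) = -2, P(0) = -5
Step 4: Res = P(0)/Q'(0) = -5/(-2) = 5/2

5/2


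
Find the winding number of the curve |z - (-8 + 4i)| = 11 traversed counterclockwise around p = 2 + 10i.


Step 1: Center c = (-8, 4), radius = 11
Step 2: |p - c|^2 = 10^2 + 6^2 = 136
Step 3: r^2 = 121
Step 4: |p-c| > r so winding number = 0

0


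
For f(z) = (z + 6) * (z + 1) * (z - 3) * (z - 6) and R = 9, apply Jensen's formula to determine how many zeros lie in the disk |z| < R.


Jensen's formula: (1/2pi)*integral log|f(Re^it)|dt = log|f(0)| + sum_{|a_k|<R} log(R/|a_k|)
Step 1: f(0) = 6 * 1 * (-3) * (-6) = 108
Step 2: log|f(0)| = log|-6| + log|-1| + log|3| + log|6| = 4.6821
Step 3: Zeros inside |z| < 9: -6, -1, 3, 6
Step 4: Jensen sum = log(9/6) + log(9/1) + log(9/3) + log(9/6) = 4.1068
Step 5: n(R) = number of terms in the Jensen sum = count of zeros inside |z| < 9 = 4

4


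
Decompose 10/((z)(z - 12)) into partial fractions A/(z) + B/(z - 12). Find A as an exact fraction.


Step 1: Multiply both sides by (z) and set z = 0
Step 2: A = 10 / (0 - 12)
Step 3: A = 10 / (-12)
Step 4: A = -5/6

-5/6


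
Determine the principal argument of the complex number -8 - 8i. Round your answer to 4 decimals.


Step 1: z = -8 - 8i
Step 2: arg(z) = atan2(-8, -8)
Step 3: arg(z) = -2.3562

-2.3562


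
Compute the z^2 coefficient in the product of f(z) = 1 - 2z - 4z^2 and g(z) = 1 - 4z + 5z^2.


Step 1: z^2 term in f*g comes from: (1)*(5z^2) + (-2z)*(-4z) + (-4z^2)*(1)
Step 2: = 5 + 8 - 4
Step 3: = 9

9


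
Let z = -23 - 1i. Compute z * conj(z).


Step 1: conj(z) = -23 + 1i
Step 2: z * conj(z) = (-23)^2 + (-1)^2
Step 3: = 529 + 1 = 530

530


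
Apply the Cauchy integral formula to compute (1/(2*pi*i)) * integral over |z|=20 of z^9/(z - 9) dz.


Step 1: f(z) = z^9, a = 9 is inside |z| = 20
Step 2: By Cauchy integral formula: (1/(2pi*i)) * integral = f(a)
Step 3: f(9) = 9^9 = 387420489

387420489


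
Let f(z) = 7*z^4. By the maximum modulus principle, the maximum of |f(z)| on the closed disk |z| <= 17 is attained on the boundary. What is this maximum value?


Step 1: On |z| = 17, |f(z)| = 7 * |z|^4 = 7 * 17^4
Step 2: By maximum modulus principle, maximum is on boundary.
Step 3: Maximum = 7 * 83521 = 584647

584647


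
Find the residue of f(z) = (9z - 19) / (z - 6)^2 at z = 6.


Step 1: Pole of order 2 at z = 6
Step 2: Res = lim d/dz [(z - 6)^2 * f(z)] as z -> 6
Step 3: (z - 6)^2 * f(z) = 9z - 19
Step 4: d/dz[9z - 19] = 9

9


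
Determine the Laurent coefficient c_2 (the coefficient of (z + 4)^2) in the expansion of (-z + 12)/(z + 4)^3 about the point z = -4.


Step 1: Write the numerator in powers of (z + 4): -z + 12 = -(z + 4) + (-1*(-4) + 12) = -(z + 4) + 16
Step 2: Divide by (z + 4)^3: f(z) = 16(z + 4)^(-3) - (z + 4)^(-2)
Step 3: This finite sum is the Laurent series of f about z = -4.
Step 4: Only the powers -3 and -2 appear, so the coefficient of (z + 4)^2 = 0

0


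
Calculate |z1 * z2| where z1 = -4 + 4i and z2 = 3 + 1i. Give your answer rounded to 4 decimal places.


Step 1: |z1| = sqrt((-4)^2 + 4^2) = sqrt(32)
Step 2: |z2| = sqrt(3^2 + 1^2) = sqrt(10)
Step 3: |z1*z2| = |z1|*|z2| = sqrt(32) * sqrt(10) = sqrt(32 * 10) = sqrt(320)
Step 4: = 17.8885

17.8885


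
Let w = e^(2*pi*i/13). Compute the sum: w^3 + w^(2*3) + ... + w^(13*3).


Step 1: The sum sum_{j=1}^{n} w^(k*j) equals n if n | k, else 0.
Step 2: Here n = 13, k = 3
Step 3: Does n divide k? 13 | 3 -> False
Step 4: Sum = 0

0


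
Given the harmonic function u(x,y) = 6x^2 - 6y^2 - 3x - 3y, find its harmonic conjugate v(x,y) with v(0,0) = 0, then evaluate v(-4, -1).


Step 1: v_x = -u_y = 12y + 3
Step 2: v_y = u_x = 12x - 3
Step 3: v = 12xy + 3x - 3y + C
Step 4: v(0,0) = 0 => C = 0
Step 5: v(-4, -1) = 39

39


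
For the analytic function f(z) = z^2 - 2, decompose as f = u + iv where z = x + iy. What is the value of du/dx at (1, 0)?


Step 1: f(z) = (x+iy)^2 - 2
Step 2: u = (x^2 - y^2) - 2
Step 3: u_x = 2x + 0
Step 4: At (1, 0): u_x = 2 + 0 = 2

2


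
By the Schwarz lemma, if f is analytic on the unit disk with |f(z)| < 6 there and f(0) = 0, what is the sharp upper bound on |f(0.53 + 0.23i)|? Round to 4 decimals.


Step 1: g = f/6 maps D -> D with g(0) = 0, so by the Schwarz lemma |g(z)| <= |z|, i.e. |f(z)| <= 6|z|; this is sharp (f(z) = 6z).
Step 2: |z0|^2 = 0.53^2 + 0.23^2 = 0.3338
Step 3: |z0| = sqrt(0.3338) = 0.577754
Step 4: Best bound = 6 * |z0| = 6 * 0.577754 = 3.4665

3.4665


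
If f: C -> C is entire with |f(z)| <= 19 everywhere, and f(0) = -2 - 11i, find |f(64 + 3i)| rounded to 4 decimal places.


Step 1: By Liouville's theorem, a bounded entire function is constant.
Step 2: f(z) = f(0) = -2 - 11i for all z.
Step 3: |f(w)| = |-2 - 11i| = sqrt(4 + 121)
Step 4: = 11.1803

11.1803


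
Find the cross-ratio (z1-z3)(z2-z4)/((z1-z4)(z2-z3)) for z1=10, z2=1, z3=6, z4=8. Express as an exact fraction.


Step 1: (z1-z3)(z2-z4) = 4 * (-7) = -28
Step 2: (z1-z4)(z2-z3) = 2 * (-5) = -10
Step 3: Cross-ratio = 28/10 = 14/5

14/5


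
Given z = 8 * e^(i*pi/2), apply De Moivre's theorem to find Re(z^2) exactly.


Step 1: By De Moivre's theorem, z^2 = 8^2 * e^(i*2*pi/2) = 64 * (cos(pi) + i*sin(pi))
Step 2: |z|^2 = 8^2 = 64
Step 3: The angle pi already lies in [0, 2*pi)
Step 4: cos(pi) = -1
Step 5: Re(z^2) = 64 * (-1) = -64

-64


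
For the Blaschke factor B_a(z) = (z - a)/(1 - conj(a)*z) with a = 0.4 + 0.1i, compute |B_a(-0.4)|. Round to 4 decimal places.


Step 1: Numerator z0 - a = -0.4 - (0.4 + 0.1i) = -0.8 - 0.1i
Step 2: Denominator 1 - conj(a)*z0 = 1 - (0.4 - 0.1i)*(-0.4) = 1.16 - 0.04i
Step 3: |z0 - a|^2 = (-0.8)^2 + (-0.1)^2 = 0.65; |1 - conj(a)*z0|^2 = 1.16^2 + (-0.04)^2 = 1.3472
Step 4: |B_a(-0.4)| = sqrt(0.65 / 1.3472) = sqrt(0.482482)
Step 5: = 0.6946

0.6946


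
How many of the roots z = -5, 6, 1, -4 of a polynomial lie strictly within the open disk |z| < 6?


Step 1: Check each root:
  z = -5: |-5| = 5 < 6
  z = 6: |6| = 6 >= 6
  z = 1: |1| = 1 < 6
  z = -4: |-4| = 4 < 6
Step 2: Count = 3

3


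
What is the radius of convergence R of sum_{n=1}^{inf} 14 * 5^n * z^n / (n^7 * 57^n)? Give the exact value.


Step 1: General term a_n = 14 * 5^n / (n^7 * 57^n)
Step 2: By the root test, |a_n|^(1/n) = 14^(1/n) * 5 / (n^(7/n) * 57) -> 5/57 as n -> infinity (since 14^(1/n) -> 1 and n^(7/n) -> 1)
Step 3: R = 1/lim|a_n|^(1/n) = 57/5

57/5


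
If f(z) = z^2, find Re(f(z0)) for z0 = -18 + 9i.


Step 1: z0 = -18 + 9i
Step 2: z0^2 = (-18)^2 - 9^2 - 324i
Step 3: real part = 324 - 81 = 243

243


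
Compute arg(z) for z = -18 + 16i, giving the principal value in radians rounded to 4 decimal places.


Step 1: z = -18 + 16i
Step 2: arg(z) = atan2(16, -18)
Step 3: arg(z) = 2.415

2.415


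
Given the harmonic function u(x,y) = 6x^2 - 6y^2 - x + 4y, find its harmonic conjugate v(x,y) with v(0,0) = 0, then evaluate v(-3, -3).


Step 1: v_x = -u_y = 12y - 4
Step 2: v_y = u_x = 12x - 1
Step 3: v = 12xy - 4x - y + C
Step 4: v(0,0) = 0 => C = 0
Step 5: v(-3, -3) = 123

123


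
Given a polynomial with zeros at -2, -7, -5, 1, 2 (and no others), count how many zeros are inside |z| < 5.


Step 1: Check each root:
  z = -2: |-2| = 2 < 5
  z = -7: |-7| = 7 >= 5
  z = -5: |-5| = 5 >= 5
  z = 1: |1| = 1 < 5
  z = 2: |2| = 2 < 5
Step 2: Count = 3

3


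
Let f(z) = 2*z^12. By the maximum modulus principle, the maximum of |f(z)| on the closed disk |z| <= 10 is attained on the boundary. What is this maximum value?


Step 1: On |z| = 10, |f(z)| = 2 * |z|^12 = 2 * 10^12
Step 2: By maximum modulus principle, maximum is on boundary.
Step 3: Maximum = 2 * 1000000000000 = 2000000000000

2000000000000


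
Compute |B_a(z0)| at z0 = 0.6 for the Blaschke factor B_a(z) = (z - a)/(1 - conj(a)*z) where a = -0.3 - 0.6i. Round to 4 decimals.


Step 1: Numerator z0 - a = 0.6 - (-0.3 - 0.6i) = 0.9 + 0.6i
Step 2: Denominator 1 - conj(a)*z0 = 1 - (-0.3 + 0.6i)*0.6 = 1.18 - 0.36i
Step 3: |z0 - a|^2 = 0.9^2 + 0.6^2 = 1.17; |1 - conj(a)*z0|^2 = 1.18^2 + (-0.36)^2 = 1.522
Step 4: |B_a(0.6)| = sqrt(1.17 / 1.522) = sqrt(0.768725)
Step 5: = 0.8768

0.8768


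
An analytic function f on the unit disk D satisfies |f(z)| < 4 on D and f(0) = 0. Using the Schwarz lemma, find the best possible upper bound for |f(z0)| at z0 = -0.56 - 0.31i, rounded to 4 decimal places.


Step 1: g = f/4 maps D -> D with g(0) = 0, so by the Schwarz lemma |g(z)| <= |z|, i.e. |f(z)| <= 4|z|; this is sharp (f(z) = 4z).
Step 2: |z0|^2 = (-0.56)^2 + (-0.31)^2 = 0.4097
Step 3: |z0| = sqrt(0.4097) = 0.640078
Step 4: Best bound = 4 * |z0| = 4 * 0.640078 = 2.5603

2.5603


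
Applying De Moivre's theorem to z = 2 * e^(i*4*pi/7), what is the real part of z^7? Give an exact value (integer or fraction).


Step 1: By De Moivre's theorem, z^7 = 2^7 * e^(i*7*4*pi/7) = 128 * (cos(4*pi) + i*sin(4*pi))
Step 2: |z|^7 = 2^7 = 128
Step 3: Reduce the angle mod 2*pi: 4*pi - 4*pi = 0
Step 4: cos(0) = 1
Step 5: Re(z^7) = 128 * 1 = 128

128


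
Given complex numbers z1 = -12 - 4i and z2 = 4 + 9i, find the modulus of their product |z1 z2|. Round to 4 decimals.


Step 1: |z1| = sqrt((-12)^2 + (-4)^2) = sqrt(160)
Step 2: |z2| = sqrt(4^2 + 9^2) = sqrt(97)
Step 3: |z1*z2| = |z1|*|z2| = sqrt(160) * sqrt(97) = sqrt(160 * 97) = sqrt(15520)
Step 4: = 124.5793

124.5793


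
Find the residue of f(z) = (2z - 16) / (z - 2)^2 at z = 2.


Step 1: Pole of order 2 at z = 2
Step 2: Res = lim d/dz [(z - 2)^2 * f(z)] as z -> 2
Step 3: (z - 2)^2 * f(z) = 2z - 16
Step 4: d/dz[2z - 16] = 2

2


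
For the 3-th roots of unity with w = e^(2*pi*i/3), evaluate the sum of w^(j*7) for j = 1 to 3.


Step 1: The sum sum_{j=1}^{n} w^(k*j) equals n if n | k, else 0.
Step 2: Here n = 3, k = 7
Step 3: Does n divide k? 3 | 7 -> False
Step 4: Sum = 0

0


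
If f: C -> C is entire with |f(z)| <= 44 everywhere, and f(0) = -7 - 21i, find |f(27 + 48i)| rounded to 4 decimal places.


Step 1: By Liouville's theorem, a bounded entire function is constant.
Step 2: f(z) = f(0) = -7 - 21i for all z.
Step 3: |f(w)| = |-7 - 21i| = sqrt(49 + 441)
Step 4: = 22.1359

22.1359


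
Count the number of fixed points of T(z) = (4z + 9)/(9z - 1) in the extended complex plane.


Step 1: Fixed points satisfy T(z) = z
Step 2: 9z^2 - 5z - 9 = 0
Step 3: Discriminant = (-5)^2 - 4*9*(-9) = 349
Step 4: Number of fixed points = 2

2


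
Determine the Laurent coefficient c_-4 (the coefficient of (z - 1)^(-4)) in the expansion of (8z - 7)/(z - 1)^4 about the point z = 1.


Step 1: Write the numerator in powers of (z - 1): 8z - 7 = 8(z - 1) + (8*1 - 7) = 8(z - 1) + 1
Step 2: Divide by (z - 1)^4: f(z) = (z - 1)^(-4) + 8(z - 1)^(-3)
Step 3: This finite sum is the Laurent series of f about z = 1.
Step 4: Coefficient of (z - 1)^(-4) = 8*1 - 7 = 1

1


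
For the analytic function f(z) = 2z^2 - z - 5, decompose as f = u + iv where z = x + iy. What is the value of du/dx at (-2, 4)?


Step 1: f(z) = 2(x+iy)^2 - (x+iy) - 5
Step 2: u = 2(x^2 - y^2) - x - 5
Step 3: u_x = 4x - 1
Step 4: At (-2, 4): u_x = -8 - 1 = -9

-9


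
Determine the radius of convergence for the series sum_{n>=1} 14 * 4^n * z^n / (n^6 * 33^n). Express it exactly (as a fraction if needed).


Step 1: General term a_n = 14 * 4^n / (n^6 * 33^n)
Step 2: By the root test, |a_n|^(1/n) = 14^(1/n) * 4 / (n^(6/n) * 33) -> 4/33 as n -> infinity (since 14^(1/n) -> 1 and n^(6/n) -> 1)
Step 3: R = 1/lim|a_n|^(1/n) = 33/4

33/4


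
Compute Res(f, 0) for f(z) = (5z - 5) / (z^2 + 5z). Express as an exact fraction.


Step 1: Q(z) = z^2 + 5z = (z)(z + 5)
Step 2: Q'(z) = 2z + 5
Step 3: Q'(0) = 5, P(0) = -5
Step 4: Res = P(0)/Q'(0) = -5/5 = -1

-1


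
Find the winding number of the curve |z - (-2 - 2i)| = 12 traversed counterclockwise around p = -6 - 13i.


Step 1: Center c = (-2, -2), radius = 12
Step 2: |p - c|^2 = (-4)^2 + (-11)^2 = 137
Step 3: r^2 = 144
Step 4: |p-c| < r so winding number = 1

1


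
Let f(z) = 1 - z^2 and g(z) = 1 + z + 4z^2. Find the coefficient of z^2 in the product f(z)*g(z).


Step 1: z^2 term in f*g comes from: (1)*(4z^2) + (0)*(z) + (-z^2)*(1)
Step 2: = 4 + 0 - 1
Step 3: = 3

3


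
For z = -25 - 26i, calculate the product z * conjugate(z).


Step 1: conj(z) = -25 + 26i
Step 2: z * conj(z) = (-25)^2 + (-26)^2
Step 3: = 625 + 676 = 1301

1301


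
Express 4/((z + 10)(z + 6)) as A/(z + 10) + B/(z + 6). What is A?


Step 1: Multiply both sides by (z + 10) and set z = -10
Step 2: A = 4 / (-10 + 6)
Step 3: A = 4 / (-4)
Step 4: A = -1

-1


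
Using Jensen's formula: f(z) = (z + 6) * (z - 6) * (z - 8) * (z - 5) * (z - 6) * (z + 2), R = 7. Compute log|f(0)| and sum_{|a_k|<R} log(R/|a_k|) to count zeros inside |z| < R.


Jensen's formula: (1/2pi)*integral log|f(Re^it)|dt = log|f(0)| + sum_{|a_k|<R} log(R/|a_k|)
Step 1: f(0) = 6 * (-6) * (-8) * (-5) * (-6) * 2 = 17280
Step 2: log|f(0)| = log|-6| + log|6| + log|8| + log|5| + log|6| + log|-2| = 9.7573
Step 3: Zeros inside |z| < 7: -6, 6, 5, 6, -2
Step 4: Jensen sum = log(7/6) + log(7/6) + log(7/5) + log(7/6) + log(7/2) = 2.0517
Step 5: n(R) = number of terms in the Jensen sum = count of zeros inside |z| < 7 = 5

5


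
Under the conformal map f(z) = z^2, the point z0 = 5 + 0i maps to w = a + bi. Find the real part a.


Step 1: z0 = 5 + 0i
Step 2: z0^2 = 5^2 - 0^2 + 0i
Step 3: real part = 25 - 0 = 25

25


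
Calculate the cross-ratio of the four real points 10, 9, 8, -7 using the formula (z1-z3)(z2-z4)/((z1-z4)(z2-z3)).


Step 1: (z1-z3)(z2-z4) = 2 * 16 = 32
Step 2: (z1-z4)(z2-z3) = 17 * 1 = 17
Step 3: Cross-ratio = 32/17 = 32/17

32/17


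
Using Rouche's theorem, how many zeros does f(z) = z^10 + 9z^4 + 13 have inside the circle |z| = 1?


Step 1: On |z| = 1 the three terms have sizes |z^10| = 1^10 = 1, |9z^4| = 9*1^4 = 9, |13| = 13
Step 2: The dominant term is g(z) = 13; let h(z) = z^10 + 9z^4 so f = g + h
Step 3: On |z| = 1: |g| = 13 and |h| <= 1 + 9 = 10
Step 4: Since 13 > 10, |h| < |g| on |z| = 1, so by Rouche f has the same number of zeros as g inside |z| < 1
Step 5: g(z) = 13 is a nonzero constant with no zeros inside |z| < 1. Answer = 0

0


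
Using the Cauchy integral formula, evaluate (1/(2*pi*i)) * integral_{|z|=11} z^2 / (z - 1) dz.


Step 1: f(z) = z^2, a = 1 is inside |z| = 11
Step 2: By Cauchy integral formula: (1/(2pi*i)) * integral = f(a)
Step 3: f(1) = 1^2 = 1

1


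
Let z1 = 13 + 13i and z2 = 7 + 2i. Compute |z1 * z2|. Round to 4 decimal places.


Step 1: |z1| = sqrt(13^2 + 13^2) = sqrt(338)
Step 2: |z2| = sqrt(7^2 + 2^2) = sqrt(53)
Step 3: |z1*z2| = |z1|*|z2| = sqrt(338) * sqrt(53) = sqrt(338 * 53) = sqrt(17914)
Step 4: = 133.8432

133.8432


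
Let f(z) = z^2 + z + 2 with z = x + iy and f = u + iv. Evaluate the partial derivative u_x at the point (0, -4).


Step 1: f(z) = (x+iy)^2 + (x+iy) + 2
Step 2: u = (x^2 - y^2) + x + 2
Step 3: u_x = 2x + 1
Step 4: At (0, -4): u_x = 0 + 1 = 1

1


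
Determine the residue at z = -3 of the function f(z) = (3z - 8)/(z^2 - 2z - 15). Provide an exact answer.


Step 1: Q(z) = z^2 - 2z - 15 = (z + 3)(z - 5)
Step 2: Q'(z) = 2z - 2
Step 3: Q'(-3) = -8, P(-3) = -17
Step 4: Res = P(-3)/Q'(-3) = -17/(-8) = 17/8

17/8


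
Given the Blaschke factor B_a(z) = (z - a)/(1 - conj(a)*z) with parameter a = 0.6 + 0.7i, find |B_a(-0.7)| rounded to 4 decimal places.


Step 1: Numerator z0 - a = -0.7 - (0.6 + 0.7i) = -1.3 - 0.7i
Step 2: Denominator 1 - conj(a)*z0 = 1 - (0.6 - 0.7i)*(-0.7) = 1.42 - 0.49i
Step 3: |z0 - a|^2 = (-1.3)^2 + (-0.7)^2 = 2.18; |1 - conj(a)*z0|^2 = 1.42^2 + (-0.49)^2 = 2.2565
Step 4: |B_a(-0.7)| = sqrt(2.18 / 2.2565) = sqrt(0.966098)
Step 5: = 0.9829

0.9829


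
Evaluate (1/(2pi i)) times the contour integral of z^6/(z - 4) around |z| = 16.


Step 1: f(z) = z^6, a = 4 is inside |z| = 16
Step 2: By Cauchy integral formula: (1/(2pi*i)) * integral = f(a)
Step 3: f(4) = 4^6 = 4096

4096


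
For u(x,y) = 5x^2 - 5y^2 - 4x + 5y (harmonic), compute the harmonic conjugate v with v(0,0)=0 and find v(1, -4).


Step 1: v_x = -u_y = 10y - 5
Step 2: v_y = u_x = 10x - 4
Step 3: v = 10xy - 5x - 4y + C
Step 4: v(0,0) = 0 => C = 0
Step 5: v(1, -4) = -29

-29


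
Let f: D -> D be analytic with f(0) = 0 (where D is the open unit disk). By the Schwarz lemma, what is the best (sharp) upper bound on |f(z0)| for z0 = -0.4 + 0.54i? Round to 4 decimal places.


Step 1: Schwarz lemma: if f: D -> D is analytic with f(0) = 0, then |f(z)| <= |z| for all z in D, and this is sharp (f(z) = z).
Step 2: |z0|^2 = (-0.4)^2 + 0.54^2 = 0.4516
Step 3: |z0| = sqrt(0.4516) = 0.672012
Step 4: Best bound = |z0| = 0.672

0.672


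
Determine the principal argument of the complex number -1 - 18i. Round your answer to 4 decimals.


Step 1: z = -1 - 18i
Step 2: arg(z) = atan2(-18, -1)
Step 3: arg(z) = -1.6263

-1.6263


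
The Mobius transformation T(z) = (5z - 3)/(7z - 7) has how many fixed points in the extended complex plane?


Step 1: Fixed points satisfy T(z) = z
Step 2: 7z^2 - 12z + 3 = 0
Step 3: Discriminant = (-12)^2 - 4*7*3 = 60
Step 4: Number of fixed points = 2

2


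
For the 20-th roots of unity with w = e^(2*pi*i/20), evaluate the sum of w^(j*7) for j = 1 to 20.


Step 1: The sum sum_{j=1}^{n} w^(k*j) equals n if n | k, else 0.
Step 2: Here n = 20, k = 7
Step 3: Does n divide k? 20 | 7 -> False
Step 4: Sum = 0

0


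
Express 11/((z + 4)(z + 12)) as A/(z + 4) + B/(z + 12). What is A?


Step 1: Multiply both sides by (z + 4) and set z = -4
Step 2: A = 11 / (-4 + 12)
Step 3: A = 11 / 8
Step 4: A = 11/8

11/8


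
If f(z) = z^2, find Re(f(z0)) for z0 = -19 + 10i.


Step 1: z0 = -19 + 10i
Step 2: z0^2 = (-19)^2 - 10^2 - 380i
Step 3: real part = 361 - 100 = 261

261


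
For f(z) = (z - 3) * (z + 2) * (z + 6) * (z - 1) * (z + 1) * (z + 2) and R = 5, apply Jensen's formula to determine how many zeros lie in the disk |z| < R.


Jensen's formula: (1/2pi)*integral log|f(Re^it)|dt = log|f(0)| + sum_{|a_k|<R} log(R/|a_k|)
Step 1: f(0) = (-3) * 2 * 6 * (-1) * 1 * 2 = 72
Step 2: log|f(0)| = log|3| + log|-2| + log|-6| + log|1| + log|-1| + log|-2| = 4.2767
Step 3: Zeros inside |z| < 5: 3, -2, 1, -1, -2
Step 4: Jensen sum = log(5/3) + log(5/2) + log(5/1) + log(5/1) + log(5/2) = 5.5623
Step 5: n(R) = number of terms in the Jensen sum = count of zeros inside |z| < 5 = 5

5


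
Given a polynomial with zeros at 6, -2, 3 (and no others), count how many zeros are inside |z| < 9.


Step 1: Check each root:
  z = 6: |6| = 6 < 9
  z = -2: |-2| = 2 < 9
  z = 3: |3| = 3 < 9
Step 2: Count = 3

3


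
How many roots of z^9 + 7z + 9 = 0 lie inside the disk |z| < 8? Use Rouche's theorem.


Step 1: On |z| = 8 the three terms have sizes |z^9| = 8^9 = 134217728, |7z| = 7*8 = 56, |9| = 9
Step 2: The dominant term is g(z) = z^9; let h(z) = 7z + 9 so f = g + h
Step 3: On |z| = 8: |g| = 134217728 and |h| <= 56 + 9 = 65
Step 4: Since 134217728 > 65, |h| < |g| on |z| = 8, so by Rouche f has the same number of zeros as g inside |z| < 8
Step 5: g(z) = z^9 has 9 zeros (all at the origin) inside |z| < 8. Answer = 9

9


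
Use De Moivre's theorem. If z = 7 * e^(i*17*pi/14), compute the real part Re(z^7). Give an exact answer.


Step 1: By De Moivre's theorem, z^7 = 7^7 * e^(i*7*17*pi/14) = 823543 * (cos(17*pi/2) + i*sin(17*pi/2))
Step 2: |z|^7 = 7^7 = 823543
Step 3: Reduce the angle mod 2*pi: 17*pi/2 - 8*pi = pi/2
Step 4: cos(pi/2) = 0
Step 5: Re(z^7) = 823543 * 0 = 0

0


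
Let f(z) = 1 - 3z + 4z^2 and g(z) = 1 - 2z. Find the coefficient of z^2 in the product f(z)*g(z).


Step 1: z^2 term in f*g comes from: (1)*(0) + (-3z)*(-2z) + (4z^2)*(1)
Step 2: = 0 + 6 + 4
Step 3: = 10

10


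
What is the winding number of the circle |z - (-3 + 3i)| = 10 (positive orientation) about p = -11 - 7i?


Step 1: Center c = (-3, 3), radius = 10
Step 2: |p - c|^2 = (-8)^2 + (-10)^2 = 164
Step 3: r^2 = 100
Step 4: |p-c| > r so winding number = 0

0


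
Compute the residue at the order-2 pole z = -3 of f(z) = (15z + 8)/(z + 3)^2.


Step 1: Pole of order 2 at z = -3
Step 2: Res = lim d/dz [(z + 3)^2 * f(z)] as z -> -3
Step 3: (z + 3)^2 * f(z) = 15z + 8
Step 4: d/dz[15z + 8] = 15

15


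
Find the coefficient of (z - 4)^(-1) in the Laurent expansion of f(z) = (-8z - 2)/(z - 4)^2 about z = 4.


Step 1: Write the numerator in powers of (z - 4): -8z - 2 = -8(z - 4) + (-8*4 - 2) = -8(z - 4) - 34
Step 2: Divide by (z - 4)^2: f(z) = -34(z - 4)^(-2) - 8(z - 4)^(-1)
Step 3: This finite sum is the Laurent series of f about z = 4.
Step 4: Coefficient of (z - 4)^(-1) = coefficient of (z - 4) in the re-centred numerator = -8

-8


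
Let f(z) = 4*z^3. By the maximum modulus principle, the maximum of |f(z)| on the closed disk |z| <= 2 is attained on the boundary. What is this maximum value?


Step 1: On |z| = 2, |f(z)| = 4 * |z|^3 = 4 * 2^3
Step 2: By maximum modulus principle, maximum is on boundary.
Step 3: Maximum = 4 * 8 = 32

32


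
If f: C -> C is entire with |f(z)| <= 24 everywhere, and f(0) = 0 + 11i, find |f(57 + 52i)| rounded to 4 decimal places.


Step 1: By Liouville's theorem, a bounded entire function is constant.
Step 2: f(z) = f(0) = 0 + 11i for all z.
Step 3: |f(w)| = |0 + 11i| = sqrt(0 + 121)
Step 4: = 11.0

11.0


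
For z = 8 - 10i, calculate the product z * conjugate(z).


Step 1: conj(z) = 8 + 10i
Step 2: z * conj(z) = 8^2 + (-10)^2
Step 3: = 64 + 100 = 164

164


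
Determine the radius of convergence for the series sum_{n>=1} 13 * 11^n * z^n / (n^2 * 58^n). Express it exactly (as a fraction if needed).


Step 1: General term a_n = 13 * 11^n / (n^2 * 58^n)
Step 2: By the root test, |a_n|^(1/n) = 13^(1/n) * 11 / (n^(2/n) * 58) -> 11/58 as n -> infinity (since 13^(1/n) -> 1 and n^(2/n) -> 1)
Step 3: R = 1/lim|a_n|^(1/n) = 58/11

58/11


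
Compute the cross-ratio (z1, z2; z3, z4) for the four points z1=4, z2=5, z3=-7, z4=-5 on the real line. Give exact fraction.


Step 1: (z1-z3)(z2-z4) = 11 * 10 = 110
Step 2: (z1-z4)(z2-z3) = 9 * 12 = 108
Step 3: Cross-ratio = 110/108 = 55/54

55/54


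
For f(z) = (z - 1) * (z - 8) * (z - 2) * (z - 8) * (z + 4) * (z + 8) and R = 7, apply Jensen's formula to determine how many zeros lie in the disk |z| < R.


Jensen's formula: (1/2pi)*integral log|f(Re^it)|dt = log|f(0)| + sum_{|a_k|<R} log(R/|a_k|)
Step 1: f(0) = (-1) * (-8) * (-2) * (-8) * 4 * 8 = 4096
Step 2: log|f(0)| = log|1| + log|8| + log|2| + log|8| + log|-4| + log|-8| = 8.3178
Step 3: Zeros inside |z| < 7: 1, 2, -4
Step 4: Jensen sum = log(7/1) + log(7/2) + log(7/4) = 3.7583
Step 5: n(R) = number of terms in the Jensen sum = count of zeros inside |z| < 7 = 3

3


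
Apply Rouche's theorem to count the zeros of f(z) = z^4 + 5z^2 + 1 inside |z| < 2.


Step 1: On |z| = 2 the three terms have sizes |z^4| = 2^4 = 16, |5z^2| = 5*2^2 = 20, |1| = 1
Step 2: The dominant term is g(z) = 5z^2; let h(z) = z^4 + 1 so f = g + h
Step 3: On |z| = 2: |g| = 20 and |h| <= 16 + 1 = 17
Step 4: Since 20 > 17, |h| < |g| on |z| = 2, so by Rouche f has the same number of zeros as g inside |z| < 2
Step 5: g(z) = 5z^2 has 2 zeros (at the origin, multiplicity 2) inside |z| < 2. Answer = 2

2


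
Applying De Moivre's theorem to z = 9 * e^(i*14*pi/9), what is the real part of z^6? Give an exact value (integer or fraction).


Step 1: By De Moivre's theorem, z^6 = 9^6 * e^(i*6*14*pi/9) = 531441 * (cos(28*pi/3) + i*sin(28*pi/3))
Step 2: |z|^6 = 9^6 = 531441
Step 3: Reduce the angle mod 2*pi: 28*pi/3 - 8*pi = 4*pi/3
Step 4: cos(4*pi/3) = -1/2
Step 5: Re(z^6) = 531441 * (-1/2) = -531441/2

-531441/2


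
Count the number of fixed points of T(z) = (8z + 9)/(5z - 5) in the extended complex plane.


Step 1: Fixed points satisfy T(z) = z
Step 2: 5z^2 - 13z - 9 = 0
Step 3: Discriminant = (-13)^2 - 4*5*(-9) = 349
Step 4: Number of fixed points = 2

2


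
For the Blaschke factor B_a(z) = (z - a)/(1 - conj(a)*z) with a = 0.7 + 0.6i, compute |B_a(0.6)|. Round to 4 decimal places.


Step 1: Numerator z0 - a = 0.6 - (0.7 + 0.6i) = -0.1 - 0.6i
Step 2: Denominator 1 - conj(a)*z0 = 1 - (0.7 - 0.6i)*0.6 = 0.58 + 0.36i
Step 3: |z0 - a|^2 = (-0.1)^2 + (-0.6)^2 = 0.37; |1 - conj(a)*z0|^2 = 0.58^2 + 0.36^2 = 0.466
Step 4: |B_a(0.6)| = sqrt(0.37 / 0.466) = sqrt(0.793991)
Step 5: = 0.8911

0.8911


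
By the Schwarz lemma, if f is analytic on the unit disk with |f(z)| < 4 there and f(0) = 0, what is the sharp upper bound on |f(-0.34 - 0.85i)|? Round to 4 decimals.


Step 1: g = f/4 maps D -> D with g(0) = 0, so by the Schwarz lemma |g(z)| <= |z|, i.e. |f(z)| <= 4|z|; this is sharp (f(z) = 4z).
Step 2: |z0|^2 = (-0.34)^2 + (-0.85)^2 = 0.8381
Step 3: |z0| = sqrt(0.8381) = 0.915478
Step 4: Best bound = 4 * |z0| = 4 * 0.915478 = 3.6619

3.6619


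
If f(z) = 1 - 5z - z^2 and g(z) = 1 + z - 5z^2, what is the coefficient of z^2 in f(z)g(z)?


Step 1: z^2 term in f*g comes from: (1)*(-5z^2) + (-5z)*(z) + (-z^2)*(1)
Step 2: = -5 - 5 - 1
Step 3: = -11

-11


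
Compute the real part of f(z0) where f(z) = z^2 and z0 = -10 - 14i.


Step 1: z0 = -10 - 14i
Step 2: z0^2 = (-10)^2 - (-14)^2 + 280i
Step 3: real part = 100 - 196 = -96

-96


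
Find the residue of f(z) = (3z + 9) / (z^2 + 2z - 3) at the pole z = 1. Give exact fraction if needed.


Step 1: Q(z) = z^2 + 2z - 3 = (z - 1)(z + 3)
Step 2: Q'(z) = 2z + 2
Step 3: Q'(1) = 4, P(1) = 12
Step 4: Res = P(1)/Q'(1) = 12/4 = 3

3


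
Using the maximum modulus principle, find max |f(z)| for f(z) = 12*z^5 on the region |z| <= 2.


Step 1: On |z| = 2, |f(z)| = 12 * |z|^5 = 12 * 2^5
Step 2: By maximum modulus principle, maximum is on boundary.
Step 3: Maximum = 12 * 32 = 384

384


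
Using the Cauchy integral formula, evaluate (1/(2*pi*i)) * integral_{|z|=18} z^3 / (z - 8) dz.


Step 1: f(z) = z^3, a = 8 is inside |z| = 18
Step 2: By Cauchy integral formula: (1/(2pi*i)) * integral = f(a)
Step 3: f(8) = 8^3 = 512

512


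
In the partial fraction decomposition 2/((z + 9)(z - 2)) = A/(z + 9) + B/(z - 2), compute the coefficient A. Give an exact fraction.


Step 1: Multiply both sides by (z + 9) and set z = -9
Step 2: A = 2 / (-9 - 2)
Step 3: A = 2 / (-11)
Step 4: A = -2/11

-2/11


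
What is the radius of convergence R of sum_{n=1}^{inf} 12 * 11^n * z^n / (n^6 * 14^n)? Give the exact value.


Step 1: General term a_n = 12 * 11^n / (n^6 * 14^n)
Step 2: By the root test, |a_n|^(1/n) = 12^(1/n) * 11 / (n^(6/n) * 14) -> 11/14 as n -> infinity (since 12^(1/n) -> 1 and n^(6/n) -> 1)
Step 3: R = 1/lim|a_n|^(1/n) = 14/11

14/11


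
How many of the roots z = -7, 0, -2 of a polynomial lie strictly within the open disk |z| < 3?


Step 1: Check each root:
  z = -7: |-7| = 7 >= 3
  z = 0: |0| = 0 < 3
  z = -2: |-2| = 2 < 3
Step 2: Count = 2

2


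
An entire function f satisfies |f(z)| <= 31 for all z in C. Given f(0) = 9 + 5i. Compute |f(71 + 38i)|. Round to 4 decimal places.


Step 1: By Liouville's theorem, a bounded entire function is constant.
Step 2: f(z) = f(0) = 9 + 5i for all z.
Step 3: |f(w)| = |9 + 5i| = sqrt(81 + 25)
Step 4: = 10.2956

10.2956


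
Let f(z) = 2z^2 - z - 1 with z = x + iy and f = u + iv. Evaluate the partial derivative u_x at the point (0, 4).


Step 1: f(z) = 2(x+iy)^2 - (x+iy) - 1
Step 2: u = 2(x^2 - y^2) - x - 1
Step 3: u_x = 4x - 1
Step 4: At (0, 4): u_x = 0 - 1 = -1

-1


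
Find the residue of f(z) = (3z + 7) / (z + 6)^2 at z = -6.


Step 1: Pole of order 2 at z = -6
Step 2: Res = lim d/dz [(z + 6)^2 * f(z)] as z -> -6
Step 3: (z + 6)^2 * f(z) = 3z + 7
Step 4: d/dz[3z + 7] = 3

3


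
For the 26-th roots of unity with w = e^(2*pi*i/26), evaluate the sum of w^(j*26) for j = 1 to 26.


Step 1: The sum sum_{j=1}^{n} w^(k*j) equals n if n | k, else 0.
Step 2: Here n = 26, k = 26
Step 3: Does n divide k? 26 | 26 -> True
Step 4: Sum = 26

26


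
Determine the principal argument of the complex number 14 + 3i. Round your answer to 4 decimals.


Step 1: z = 14 + 3i
Step 2: arg(z) = atan2(3, 14)
Step 3: arg(z) = 0.2111

0.2111


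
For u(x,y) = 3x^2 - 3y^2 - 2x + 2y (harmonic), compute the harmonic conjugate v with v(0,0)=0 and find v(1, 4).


Step 1: v_x = -u_y = 6y - 2
Step 2: v_y = u_x = 6x - 2
Step 3: v = 6xy - 2x - 2y + C
Step 4: v(0,0) = 0 => C = 0
Step 5: v(1, 4) = 14

14


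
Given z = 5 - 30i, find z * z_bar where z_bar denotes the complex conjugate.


Step 1: conj(z) = 5 + 30i
Step 2: z * conj(z) = 5^2 + (-30)^2
Step 3: = 25 + 900 = 925

925


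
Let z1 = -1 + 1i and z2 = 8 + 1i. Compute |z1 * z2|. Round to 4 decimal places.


Step 1: |z1| = sqrt((-1)^2 + 1^2) = sqrt(2)
Step 2: |z2| = sqrt(8^2 + 1^2) = sqrt(65)
Step 3: |z1*z2| = |z1|*|z2| = sqrt(2) * sqrt(65) = sqrt(2 * 65) = sqrt(130)
Step 4: = 11.4018

11.4018


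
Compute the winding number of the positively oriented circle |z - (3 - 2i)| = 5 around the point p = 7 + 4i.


Step 1: Center c = (3, -2), radius = 5
Step 2: |p - c|^2 = 4^2 + 6^2 = 52
Step 3: r^2 = 25
Step 4: |p-c| > r so winding number = 0

0


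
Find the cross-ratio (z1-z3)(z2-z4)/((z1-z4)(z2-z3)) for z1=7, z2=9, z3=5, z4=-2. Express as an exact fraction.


Step 1: (z1-z3)(z2-z4) = 2 * 11 = 22
Step 2: (z1-z4)(z2-z3) = 9 * 4 = 36
Step 3: Cross-ratio = 22/36 = 11/18

11/18


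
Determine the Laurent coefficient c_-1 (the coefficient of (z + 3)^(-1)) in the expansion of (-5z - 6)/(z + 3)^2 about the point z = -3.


Step 1: Write the numerator in powers of (z + 3): -5z - 6 = -5(z + 3) + (-5*(-3) - 6) = -5(z + 3) + 9
Step 2: Divide by (z + 3)^2: f(z) = 9(z + 3)^(-2) - 5(z + 3)^(-1)
Step 3: This finite sum is the Laurent series of f about z = -3.
Step 4: Coefficient of (z + 3)^(-1) = coefficient of (z + 3) in the re-centred numerator = -5

-5


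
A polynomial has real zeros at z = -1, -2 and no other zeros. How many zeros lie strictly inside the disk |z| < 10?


Step 1: Check each root:
  z = -1: |-1| = 1 < 10
  z = -2: |-2| = 2 < 10
Step 2: Count = 2

2


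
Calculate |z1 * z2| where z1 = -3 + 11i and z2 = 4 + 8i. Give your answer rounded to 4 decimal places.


Step 1: |z1| = sqrt((-3)^2 + 11^2) = sqrt(130)
Step 2: |z2| = sqrt(4^2 + 8^2) = sqrt(80)
Step 3: |z1*z2| = |z1|*|z2| = sqrt(130) * sqrt(80) = sqrt(130 * 80) = sqrt(10400)
Step 4: = 101.9804

101.9804


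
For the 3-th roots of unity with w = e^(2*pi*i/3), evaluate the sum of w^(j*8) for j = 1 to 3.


Step 1: The sum sum_{j=1}^{n} w^(k*j) equals n if n | k, else 0.
Step 2: Here n = 3, k = 8
Step 3: Does n divide k? 3 | 8 -> False
Step 4: Sum = 0

0


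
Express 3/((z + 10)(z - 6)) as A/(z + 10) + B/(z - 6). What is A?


Step 1: Multiply both sides by (z + 10) and set z = -10
Step 2: A = 3 / (-10 - 6)
Step 3: A = 3 / (-16)
Step 4: A = -3/16

-3/16


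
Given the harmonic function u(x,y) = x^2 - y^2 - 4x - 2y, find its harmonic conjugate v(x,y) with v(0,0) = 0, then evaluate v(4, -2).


Step 1: v_x = -u_y = 2y + 2
Step 2: v_y = u_x = 2x - 4
Step 3: v = 2xy + 2x - 4y + C
Step 4: v(0,0) = 0 => C = 0
Step 5: v(4, -2) = 0

0


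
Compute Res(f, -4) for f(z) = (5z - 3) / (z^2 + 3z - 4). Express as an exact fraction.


Step 1: Q(z) = z^2 + 3z - 4 = (z + 4)(z - 1)
Step 2: Q'(z) = 2z + 3
Step 3: Q'(-4) = -5, P(-4) = -23
Step 4: Res = P(-4)/Q'(-4) = -23/(-5) = 23/5

23/5


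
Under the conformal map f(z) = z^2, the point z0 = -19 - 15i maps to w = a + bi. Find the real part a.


Step 1: z0 = -19 - 15i
Step 2: z0^2 = (-19)^2 - (-15)^2 + 570i
Step 3: real part = 361 - 225 = 136

136


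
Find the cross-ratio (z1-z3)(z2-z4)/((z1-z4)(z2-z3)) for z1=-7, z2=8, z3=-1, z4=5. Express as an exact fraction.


Step 1: (z1-z3)(z2-z4) = (-6) * 3 = -18
Step 2: (z1-z4)(z2-z3) = (-12) * 9 = -108
Step 3: Cross-ratio = 18/108 = 1/6

1/6


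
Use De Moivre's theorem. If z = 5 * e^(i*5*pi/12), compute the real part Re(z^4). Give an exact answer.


Step 1: By De Moivre's theorem, z^4 = 5^4 * e^(i*4*5*pi/12) = 625 * (cos(5*pi/3) + i*sin(5*pi/3))
Step 2: |z|^4 = 5^4 = 625
Step 3: The angle 5*pi/3 already lies in [0, 2*pi)
Step 4: cos(5*pi/3) = 1/2
Step 5: Re(z^4) = 625 * 1/2 = 625/2

625/2


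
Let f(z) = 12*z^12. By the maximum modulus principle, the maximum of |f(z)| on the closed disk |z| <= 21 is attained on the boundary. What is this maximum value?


Step 1: On |z| = 21, |f(z)| = 12 * |z|^12 = 12 * 21^12
Step 2: By maximum modulus principle, maximum is on boundary.
Step 3: Maximum = 12 * 7355827511386641 = 88269930136639692

88269930136639692


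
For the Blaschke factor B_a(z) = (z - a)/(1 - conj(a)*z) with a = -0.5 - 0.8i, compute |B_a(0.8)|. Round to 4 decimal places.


Step 1: Numerator z0 - a = 0.8 - (-0.5 - 0.8i) = 1.3 + 0.8i
Step 2: Denominator 1 - conj(a)*z0 = 1 - (-0.5 + 0.8i)*0.8 = 1.4 - 0.64i
Step 3: |z0 - a|^2 = 1.3^2 + 0.8^2 = 2.33; |1 - conj(a)*z0|^2 = 1.4^2 + (-0.64)^2 = 2.3696
Step 4: |B_a(0.8)| = sqrt(2.33 / 2.3696) = sqrt(0.983288)
Step 5: = 0.9916

0.9916


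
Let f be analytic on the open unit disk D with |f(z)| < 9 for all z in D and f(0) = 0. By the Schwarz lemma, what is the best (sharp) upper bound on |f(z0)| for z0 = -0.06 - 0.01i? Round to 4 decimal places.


Step 1: g = f/9 maps D -> D with g(0) = 0, so by the Schwarz lemma |g(z)| <= |z|, i.e. |f(z)| <= 9|z|; this is sharp (f(z) = 9z).
Step 2: |z0|^2 = (-0.06)^2 + (-0.01)^2 = 0.0037
Step 3: |z0| = sqrt(0.0037) = 0.060828
Step 4: Best bound = 9 * |z0| = 9 * 0.060828 = 0.5474

0.5474


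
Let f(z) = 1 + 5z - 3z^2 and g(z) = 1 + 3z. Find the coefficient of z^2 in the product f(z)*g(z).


Step 1: z^2 term in f*g comes from: (1)*(0) + (5z)*(3z) + (-3z^2)*(1)
Step 2: = 0 + 15 - 3
Step 3: = 12

12


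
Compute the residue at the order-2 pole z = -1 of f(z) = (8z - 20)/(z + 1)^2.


Step 1: Pole of order 2 at z = -1
Step 2: Res = lim d/dz [(z + 1)^2 * f(z)] as z -> -1
Step 3: (z + 1)^2 * f(z) = 8z - 20
Step 4: d/dz[8z - 20] = 8

8


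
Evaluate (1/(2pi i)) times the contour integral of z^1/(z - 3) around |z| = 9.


Step 1: f(z) = z^1, a = 3 is inside |z| = 9
Step 2: By Cauchy integral formula: (1/(2pi*i)) * integral = f(a)
Step 3: f(3) = 3^1 = 3

3


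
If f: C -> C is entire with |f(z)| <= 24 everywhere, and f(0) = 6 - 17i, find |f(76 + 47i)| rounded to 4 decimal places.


Step 1: By Liouville's theorem, a bounded entire function is constant.
Step 2: f(z) = f(0) = 6 - 17i for all z.
Step 3: |f(w)| = |6 - 17i| = sqrt(36 + 289)
Step 4: = 18.0278

18.0278


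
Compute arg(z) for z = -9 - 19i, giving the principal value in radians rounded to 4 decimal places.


Step 1: z = -9 - 19i
Step 2: arg(z) = atan2(-19, -9)
Step 3: arg(z) = -2.0132

-2.0132


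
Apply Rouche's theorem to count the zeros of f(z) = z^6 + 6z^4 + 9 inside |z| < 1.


Step 1: On |z| = 1 the three terms have sizes |z^6| = 1^6 = 1, |6z^4| = 6*1^4 = 6, |9| = 9
Step 2: The dominant term is g(z) = 9; let h(z) = z^6 + 6z^4 so f = g + h
Step 3: On |z| = 1: |g| = 9 and |h| <= 1 + 6 = 7
Step 4: Since 9 > 7, |h| < |g| on |z| = 1, so by Rouche f has the same number of zeros as g inside |z| < 1
Step 5: g(z) = 9 is a nonzero constant with no zeros inside |z| < 1. Answer = 0

0


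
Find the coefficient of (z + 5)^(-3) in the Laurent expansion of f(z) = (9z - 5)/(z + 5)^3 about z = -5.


Step 1: Write the numerator in powers of (z + 5): 9z - 5 = 9(z + 5) + (9*(-5) - 5) = 9(z + 5) - 50
Step 2: Divide by (z + 5)^3: f(z) = -50(z + 5)^(-3) + 9(z + 5)^(-2)
Step 3: This finite sum is the Laurent series of f about z = -5.
Step 4: Coefficient of (z + 5)^(-3) = 9*(-5) - 5 = -50

-50


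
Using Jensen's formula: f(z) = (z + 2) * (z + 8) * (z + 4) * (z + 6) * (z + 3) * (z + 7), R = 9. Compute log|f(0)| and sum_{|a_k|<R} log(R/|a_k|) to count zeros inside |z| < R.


Jensen's formula: (1/2pi)*integral log|f(Re^it)|dt = log|f(0)| + sum_{|a_k|<R} log(R/|a_k|)
Step 1: f(0) = 2 * 8 * 4 * 6 * 3 * 7 = 8064
Step 2: log|f(0)| = log|-2| + log|-8| + log|-4| + log|-6| + log|-3| + log|-7| = 8.9952
Step 3: Zeros inside |z| < 9: -2, -8, -4, -6, -3, -7
Step 4: Jensen sum = log(9/2) + log(9/8) + log(9/4) + log(9/6) + log(9/3) + log(9/7) = 4.1882
Step 5: n(R) = number of terms in the Jensen sum = count of zeros inside |z| < 9 = 6

6


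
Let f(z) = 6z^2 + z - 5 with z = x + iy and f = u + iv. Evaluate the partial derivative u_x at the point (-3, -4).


Step 1: f(z) = 6(x+iy)^2 + (x+iy) - 5
Step 2: u = 6(x^2 - y^2) + x - 5
Step 3: u_x = 12x + 1
Step 4: At (-3, -4): u_x = -36 + 1 = -35

-35


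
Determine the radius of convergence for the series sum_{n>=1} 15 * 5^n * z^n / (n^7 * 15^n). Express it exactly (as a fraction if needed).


Step 1: General term a_n = 15 * 5^n / (n^7 * 15^n)
Step 2: By the root test, |a_n|^(1/n) = 15^(1/n) * 5 / (n^(7/n) * 15) -> 5/15 as n -> infinity (since 15^(1/n) -> 1 and n^(7/n) -> 1)
Step 3: R = 1/lim|a_n|^(1/n) = 15/5 = 3

3
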